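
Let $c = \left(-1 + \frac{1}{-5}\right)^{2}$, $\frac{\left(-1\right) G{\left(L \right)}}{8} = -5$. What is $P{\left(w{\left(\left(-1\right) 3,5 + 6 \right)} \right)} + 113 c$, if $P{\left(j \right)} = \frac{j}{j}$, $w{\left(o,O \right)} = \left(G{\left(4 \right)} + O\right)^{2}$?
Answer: $\frac{4093}{25} \approx 163.72$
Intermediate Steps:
$G{\left(L \right)} = 40$ ($G{\left(L \right)} = \left(-8\right) \left(-5\right) = 40$)
$w{\left(o,O \right)} = \left(40 + O\right)^{2}$
$P{\left(j \right)} = 1$
$c = \frac{36}{25}$ ($c = \left(-1 - \frac{1}{5}\right)^{2} = \left(- \frac{6}{5}\right)^{2} = \frac{36}{25} \approx 1.44$)
$P{\left(w{\left(\left(-1\right) 3,5 + 6 \right)} \right)} + 113 c = 1 + 113 \cdot \frac{36}{25} = 1 + \frac{4068}{25} = \frac{4093}{25}$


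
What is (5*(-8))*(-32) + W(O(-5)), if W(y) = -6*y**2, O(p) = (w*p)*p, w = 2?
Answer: -13720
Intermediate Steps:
O(p) = 2*p**2 (O(p) = (2*p)*p = 2*p**2)
(5*(-8))*(-32) + W(O(-5)) = (5*(-8))*(-32) - 6*(2*(-5)**2)**2 = -40*(-32) - 6*(2*25)**2 = 1280 - 6*50**2 = 1280 - 6*2500 = 1280 - 15000 = -13720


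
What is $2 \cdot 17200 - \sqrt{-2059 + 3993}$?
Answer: $34400 - \sqrt{1934} \approx 34356.0$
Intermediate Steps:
$2 \cdot 17200 - \sqrt{-2059 + 3993} = 34400 - \sqrt{1934}$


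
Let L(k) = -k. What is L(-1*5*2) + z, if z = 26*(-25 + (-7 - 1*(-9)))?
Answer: -588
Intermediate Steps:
z = -598 (z = 26*(-25 + (-7 + 9)) = 26*(-25 + 2) = 26*(-23) = -598)
L(-1*5*2) + z = -(-1*5)*2 - 598 = -(-5)*2 - 598 = -1*(-10) - 598 = 10 - 598 = -588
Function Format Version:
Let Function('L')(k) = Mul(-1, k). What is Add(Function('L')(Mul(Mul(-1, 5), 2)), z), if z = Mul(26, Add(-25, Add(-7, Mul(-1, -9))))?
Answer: -588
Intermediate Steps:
z = -598 (z = Mul(26, Add(-25, Add(-7, 9))) = Mul(26, Add(-25, 2)) = Mul(26, -23) = -598)
Add(Function('L')(Mul(Mul(-1, 5), 2)), z) = Add(Mul(-1, Mul(Mul(-1, 5), 2)), -598) = Add(Mul(-1, Mul(-5, 2)), -598) = Add(Mul(-1, -10), -598) = Add(10, -598) = -588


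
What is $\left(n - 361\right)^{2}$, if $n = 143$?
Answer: $47524$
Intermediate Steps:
$\left(n - 361\right)^{2} = \left(143 - 361\right)^{2} = \left(-218\right)^{2} = 47524$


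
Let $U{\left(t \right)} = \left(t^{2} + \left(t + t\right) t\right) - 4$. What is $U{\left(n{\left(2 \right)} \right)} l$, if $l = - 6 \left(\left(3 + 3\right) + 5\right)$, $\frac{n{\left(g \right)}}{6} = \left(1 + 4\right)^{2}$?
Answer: $-4454736$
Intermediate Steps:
$n{\left(g \right)} = 150$ ($n{\left(g \right)} = 6 \left(1 + 4\right)^{2} = 6 \cdot 5^{2} = 6 \cdot 25 = 150$)
$U{\left(t \right)} = -4 + 3 t^{2}$ ($U{\left(t \right)} = \left(t^{2} + 2 t t\right) - 4 = \left(t^{2} + 2 t^{2}\right) - 4 = 3 t^{2} - 4 = -4 + 3 t^{2}$)
$l = -66$ ($l = - 6 \left(6 + 5\right) = \left(-6\right) 11 = -66$)
$U{\left(n{\left(2 \right)} \right)} l = \left(-4 + 3 \cdot 150^{2}\right) \left(-66\right) = \left(-4 + 3 \cdot 22500\right) \left(-66\right) = \left(-4 + 67500\right) \left(-66\right) = 67496 \left(-66\right) = -4454736$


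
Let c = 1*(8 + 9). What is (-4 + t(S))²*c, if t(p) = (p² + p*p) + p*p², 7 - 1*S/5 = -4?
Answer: 505393021097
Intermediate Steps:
c = 17 (c = 1*17 = 17)
S = 55 (S = 35 - 5*(-4) = 35 + 20 = 55)
t(p) = p³ + 2*p² (t(p) = (p² + p²) + p³ = 2*p² + p³ = p³ + 2*p²)
(-4 + t(S))²*c = (-4 + 55²*(2 + 55))²*17 = (-4 + 3025*57)²*17 = (-4 + 172425)²*17 = 172421²*17 = 29729001241*17 = 505393021097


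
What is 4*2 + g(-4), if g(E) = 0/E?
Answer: 8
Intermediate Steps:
g(E) = 0
4*2 + g(-4) = 4*2 + 0 = 8 + 0 = 8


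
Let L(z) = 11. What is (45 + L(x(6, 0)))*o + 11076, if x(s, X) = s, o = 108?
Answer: 17124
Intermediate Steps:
(45 + L(x(6, 0)))*o + 11076 = (45 + 11)*108 + 11076 = 56*108 + 11076 = 6048 + 11076 = 17124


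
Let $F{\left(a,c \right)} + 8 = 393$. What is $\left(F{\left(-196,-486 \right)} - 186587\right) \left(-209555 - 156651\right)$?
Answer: $68188289612$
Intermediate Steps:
$F{\left(a,c \right)} = 385$ ($F{\left(a,c \right)} = -8 + 393 = 385$)
$\left(F{\left(-196,-486 \right)} - 186587\right) \left(-209555 - 156651\right) = \left(385 - 186587\right) \left(-209555 - 156651\right) = \left(-186202\right) \left(-366206\right) = 68188289612$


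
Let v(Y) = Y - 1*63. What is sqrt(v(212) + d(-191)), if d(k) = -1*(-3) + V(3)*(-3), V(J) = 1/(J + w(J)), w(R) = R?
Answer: sqrt(606)/2 ≈ 12.309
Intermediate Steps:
v(Y) = -63 + Y (v(Y) = Y - 63 = -63 + Y)
V(J) = 1/(2*J) (V(J) = 1/(J + J) = 1/(2*J))
d(k) = 5/2 (d(k) = -1*(-3) + ((1/2)/3)*(-3) = 3 + ((1/2)*(1/3))*(-3) = 3 + (1/6)*(-3) = 3 - 1/2 = 5/2)
sqrt(v(212) + d(-191)) = sqrt((-63 + 212) + 5/2) = sqrt(149 + 5/2) = sqrt(303/2) = sqrt(606)/2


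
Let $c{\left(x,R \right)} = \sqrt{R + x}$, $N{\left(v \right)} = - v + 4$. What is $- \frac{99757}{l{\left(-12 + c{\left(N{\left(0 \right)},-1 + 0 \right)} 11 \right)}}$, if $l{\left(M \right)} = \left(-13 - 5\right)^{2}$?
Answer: $- \frac{99757}{324} \approx -307.89$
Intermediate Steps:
$N{\left(v \right)} = 4 - v$
$l{\left(M \right)} = 324$ ($l{\left(M \right)} = \left(-18\right)^{2} = 324$)
$- \frac{99757}{l{\left(-12 + c{\left(N{\left(0 \right)},-1 + 0 \right)} 11 \right)}} = - \frac{99757}{324}$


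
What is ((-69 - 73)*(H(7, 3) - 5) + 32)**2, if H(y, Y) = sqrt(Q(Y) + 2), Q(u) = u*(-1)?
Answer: 530400 - 210728*I ≈ 5.304e+5 - 2.1073e+5*I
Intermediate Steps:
Q(u) = -u
H(y, Y) = sqrt(2 - Y) (H(y, Y) = sqrt(-Y + 2) = sqrt(2 - Y))
((-69 - 73)*(H(7, 3) - 5) + 32)**2 = ((-69 - 73)*(sqrt(2 - 1*3) - 5) + 32)**2 = (-142*(sqrt(2 - 3) - 5) + 32)**2 = (-142*(sqrt(-1) - 5) + 32)**2 = (-142*(I - 5) + 32)**2 = (-142*(-5 + I) + 32)**2 = ((710 - 142*I) + 32)**2 = (742 - 142*I)**2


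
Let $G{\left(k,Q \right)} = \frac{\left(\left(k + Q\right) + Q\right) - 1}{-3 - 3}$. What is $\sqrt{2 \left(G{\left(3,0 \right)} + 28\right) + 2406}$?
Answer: $\frac{2 \sqrt{5538}}{3} \approx 49.612$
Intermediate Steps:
$G{\left(k,Q \right)} = \frac{1}{6} - \frac{Q}{3} - \frac{k}{6}$ ($G{\left(k,Q \right)} = \frac{\left(\left(Q + k\right) + Q\right) - 1}{-6} = \left(\left(k + 2 Q\right) - 1\right) \left(- \frac{1}{6}\right) = \left(-1 + k + 2 Q\right) \left(- \frac{1}{6}\right) = \frac{1}{6} - \frac{Q}{3} - \frac{k}{6}$)
$\sqrt{2 \left(G{\left(3,0 \right)} + 28\right) + 2406} = \sqrt{2 \left(\left(\frac{1}{6} - 0 - \frac{1}{2}\right) + 28\right) + 2406} = \sqrt{2 \left(\left(\frac{1}{6} + 0 - \frac{1}{2}\right) + 28\right) + 2406} = \sqrt{2 \left(- \frac{1}{3} + 28\right) + 2406} = \sqrt{2 \cdot \frac{83}{3} + 2406} = \sqrt{\frac{166}{3} + 2406} = \sqrt{\frac{7384}{3}} = \frac{2 \sqrt{5538}}{3}$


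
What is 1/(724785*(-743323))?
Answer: -1/538749360555 ≈ -1.8562e-12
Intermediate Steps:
1/(724785*(-743323)) = (1/724785)*(-1/743323) = -1/538749360555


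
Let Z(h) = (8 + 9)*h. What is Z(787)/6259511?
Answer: 13379/6259511 ≈ 0.0021374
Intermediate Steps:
Z(h) = 17*h
Z(787)/6259511 = (17*787)/6259511 = 13379*(1/6259511) = 13379/6259511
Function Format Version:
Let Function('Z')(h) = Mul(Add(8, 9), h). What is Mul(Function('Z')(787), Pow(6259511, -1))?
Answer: Rational(13379, 6259511) ≈ 0.0021374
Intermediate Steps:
Function('Z')(h) = Mul(17, h)
Mul(Function('Z')(787), Pow(6259511, -1)) = Mul(Mul(17, 787), Pow(6259511, -1)) = Mul(13379, Rational(1, 6259511)) = Rational(13379, 6259511)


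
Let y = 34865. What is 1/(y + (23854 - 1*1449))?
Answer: 1/57270 ≈ 1.7461e-5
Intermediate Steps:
1/(y + (23854 - 1*1449)) = 1/(34865 + (23854 - 1*1449)) = 1/(34865 + (23854 - 1449)) = 1/(34865 + 22405) = 1/57270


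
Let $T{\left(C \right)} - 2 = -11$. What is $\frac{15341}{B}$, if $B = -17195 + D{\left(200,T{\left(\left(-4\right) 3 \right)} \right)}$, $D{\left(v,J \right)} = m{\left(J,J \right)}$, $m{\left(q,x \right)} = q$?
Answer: $- \frac{667}{748} \approx -0.89171$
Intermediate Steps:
$T{\left(C \right)} = -9$ ($T{\left(C \right)} = 2 - 11 = -9$)
$D{\left(v,J \right)} = J$
$B = -17204$ ($B = -17195 - 9 = -17204$)
$\frac{15341}{B} = \frac{15341}{-17204} = 15341 \left(- \frac{1}{17204}\right) = - \frac{667}{748}$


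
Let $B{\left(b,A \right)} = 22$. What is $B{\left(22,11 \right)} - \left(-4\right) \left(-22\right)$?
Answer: $-66$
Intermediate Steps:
$B{\left(22,11 \right)} - \left(-4\right) \left(-22\right) = 22 - \left(-4\right) \left(-22\right) = 22 - 88 = -66$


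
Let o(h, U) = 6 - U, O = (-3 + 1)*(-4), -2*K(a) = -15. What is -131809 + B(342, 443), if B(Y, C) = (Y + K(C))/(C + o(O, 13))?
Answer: -114936749/872 ≈ -1.3181e+5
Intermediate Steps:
K(a) = 15/2 (K(a) = -½*(-15) = 15/2)
O = 8 (O = -2*(-4) = 8)
B(Y, C) = (15/2 + Y)/(-7 + C) (B(Y, C) = (Y + 15/2)/(C + (6 - 1*13)) = (15/2 + Y)/(C + (6 - 13)) = (15/2 + Y)/(C - 7) = (15/2 + Y)/(-7 + C))
-131809 + B(342, 443) = -131809 + (15/2 + 342)/(-7 + 443) = -131809 + (699/2)/436 = -131809 + (1/436)*(699/2) = -131809 + 699/872 = -114936749/872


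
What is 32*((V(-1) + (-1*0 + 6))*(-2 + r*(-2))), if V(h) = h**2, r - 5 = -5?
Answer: -448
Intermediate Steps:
r = 0 (r = 5 - 5 = 0)
32*((V(-1) + (-1*0 + 6))*(-2 + r*(-2))) = 32*(((-1)**2 + (-1*0 + 6))*(-2 + 0*(-2))) = 32*((1 + (0 + 6))*(-2 + 0)) = 32*((1 + 6)*(-2)) = 32*(7*(-2)) = 32*(-14) = -448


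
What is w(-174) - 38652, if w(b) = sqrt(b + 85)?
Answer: -38652 + I*sqrt(89) ≈ -38652.0 + 9.434*I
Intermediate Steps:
w(b) = sqrt(85 + b)
w(-174) - 38652 = sqrt(85 - 174) - 38652 = sqrt(-89) - 38652 = I*sqrt(89) - 38652 = -38652 + I*sqrt(89)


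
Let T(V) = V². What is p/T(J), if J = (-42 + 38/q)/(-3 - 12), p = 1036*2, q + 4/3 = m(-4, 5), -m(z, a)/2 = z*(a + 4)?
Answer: 23280992/85849 ≈ 271.19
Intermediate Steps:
m(z, a) = -2*z*(4 + a) (m(z, a) = -2*z*(a + 4) = -2*z*(4 + a))
q = 212/3 (q = -4/3 - 2*(-4)*(4 + 5) = -4/3 - 2*(-4)*9 = -4/3 + 72 = 212/3 ≈ 70.667)
p = 2072
J = 293/106 (J = (-42 + 38/(212/3))/(-3 - 12) = (-42 + 38*(3/212))/(-15) = (-42 + 57/106)*(-1/15) = -4395/106*(-1/15) = 293/106 ≈ 2.7642)
p/T(J) = 2072/((293/106)²) = 2072/(85849/11236) = 2072*(11236/85849) = 23280992/85849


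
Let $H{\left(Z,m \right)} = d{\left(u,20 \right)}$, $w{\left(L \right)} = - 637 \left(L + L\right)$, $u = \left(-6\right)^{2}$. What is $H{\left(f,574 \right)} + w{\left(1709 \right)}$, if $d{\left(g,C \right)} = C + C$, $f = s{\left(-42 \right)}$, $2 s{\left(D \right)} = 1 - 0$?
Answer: $-2177226$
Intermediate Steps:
$s{\left(D \right)} = \frac{1}{2}$ ($s{\left(D \right)} = \frac{1 - 0}{2} = \frac{1 + 0}{2} = \frac{1}{2} \cdot 1 = \frac{1}{2}$)
$u = 36$
$f = \frac{1}{2} \approx 0.5$
$w{\left(L \right)} = - 1274 L$ ($w{\left(L \right)} = - 637 \cdot 2 L = - 1274 L$)
$d{\left(g,C \right)} = 2 C$
$H{\left(Z,m \right)} = 40$ ($H{\left(Z,m \right)} = 2 \cdot 20 = 40$)
$H{\left(f,574 \right)} + w{\left(1709 \right)} = 40 - 2177266 = -2177226$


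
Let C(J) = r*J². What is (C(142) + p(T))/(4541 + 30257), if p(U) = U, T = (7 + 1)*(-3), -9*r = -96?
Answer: 322588/52197 ≈ 6.1802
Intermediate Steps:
r = 32/3 (r = -⅑*(-96) = 32/3 ≈ 10.667)
T = -24 (T = 8*(-3) = -24)
C(J) = 32*J²/3
(C(142) + p(T))/(4541 + 30257) = ((32/3)*142² - 24)/(4541 + 30257) = ((32/3)*20164 - 24)/34798 = (645248/3 - 24)*(1/34798) = (645176/3)*(1/34798) = 322588/52197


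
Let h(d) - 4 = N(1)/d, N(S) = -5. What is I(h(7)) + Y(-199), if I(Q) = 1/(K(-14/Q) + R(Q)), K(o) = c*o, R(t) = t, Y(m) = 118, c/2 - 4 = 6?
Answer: 1556377/13191 ≈ 117.99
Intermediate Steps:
c = 20 (c = 8 + 2*6 = 8 + 12 = 20)
h(d) = 4 - 5/d
K(o) = 20*o
I(Q) = 1/(Q - 280/Q) (I(Q) = 1/(20*(-14/Q) + Q) = 1/(-280/Q + Q) = 1/(Q - 280/Q))
I(h(7)) + Y(-199) = (4 - 5/7)/(-280 + (4 - 5/7)**2) + 118 = 23/(7*(-280 + (23/7)**2)) + 118 = 23/(7*(-280 + 529/49)) + 118 = 23/(7*(-13191/49)) + 118 = (23/7)*(-49/13191) + 118 = -161/13191 + 118 = 1556377/13191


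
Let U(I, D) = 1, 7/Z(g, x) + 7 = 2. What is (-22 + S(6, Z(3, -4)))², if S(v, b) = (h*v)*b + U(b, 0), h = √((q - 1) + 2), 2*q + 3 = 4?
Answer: 13671/25 + 882*√6/5 ≈ 978.93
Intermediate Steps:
q = ½ (q = -3/2 + (½)*4 = -3/2 + 2 = ½ ≈ 0.50000)
Z(g, x) = -7/5 (Z(g, x) = 7/(-7 + 2) = 7/(-5) = 7*(-⅕) = -7/5)
h = √6/2 (h = √((½ - 1) + 2) = √(-½ + 2) = √(3/2) = √6/2 ≈ 1.2247)
S(v, b) = 1 + b*v*√6/2 (S(v, b) = ((√6/2)*v)*b + 1 = (v*√6/2)*b + 1 = b*v*√6/2 + 1 = 1 + b*v*√6/2)
(-22 + S(6, Z(3, -4)))² = (-22 + (1 + (½)*(-7/5)*6*√6))² = (-22 + (1 - 21*√6/5))² = (-21 - 21*√6/5)²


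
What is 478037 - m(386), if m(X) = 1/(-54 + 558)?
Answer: 240930647/504 ≈ 4.7804e+5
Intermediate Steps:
m(X) = 1/504
478037 - m(386) = 478037 - 1*1/504 = 478037 - 1/504 = 240930647/504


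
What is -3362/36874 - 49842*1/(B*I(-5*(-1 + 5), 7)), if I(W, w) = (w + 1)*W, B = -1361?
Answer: -642495757/2007420560 ≈ -0.32006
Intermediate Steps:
I(W, w) = W*(1 + w) (I(W, w) = (1 + w)*W = W*(1 + w))
-3362/36874 - 49842*1/(B*I(-5*(-1 + 5), 7)) = -3362/36874 - 49842*1/(6805*(1 + 7)*(-1 + 5)) = -3362*1/36874 - 49842/((-5*4*8)*(-1361)) = -1681/18437 - 49842/(-20*8*(-1361)) = -1681/18437 - 49842/((-160*(-1361))) = -1681/18437 - 49842/217760 = -1681/18437 - 49842*1/217760 = -1681/18437 - 24921/108880 = -642495757/2007420560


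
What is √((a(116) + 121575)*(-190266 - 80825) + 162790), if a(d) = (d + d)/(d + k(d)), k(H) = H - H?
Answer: I*√32958267717 ≈ 1.8154e+5*I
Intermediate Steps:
k(H) = 0
a(d) = 2 (a(d) = (d + d)/(d + 0) = (2*d)/d = 2)
√((a(116) + 121575)*(-190266 - 80825) + 162790) = √((2 + 121575)*(-190266 - 80825) + 162790) = √(121577*(-271091) + 162790) = √(-32958430507 + 162790) = √(-32958267717) = I*√32958267717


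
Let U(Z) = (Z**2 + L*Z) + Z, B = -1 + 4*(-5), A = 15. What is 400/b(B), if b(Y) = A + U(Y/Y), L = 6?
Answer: 400/23 ≈ 17.391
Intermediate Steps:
B = -21 (B = -1 - 20 = -21)
U(Z) = Z**2 + 7*Z (U(Z) = (Z**2 + 6*Z) + Z = Z**2 + 7*Z)
b(Y) = 23 (b(Y) = 15 + (Y/Y)*(7 + Y/Y) = 15 + 1*(7 + 1) = 15 + 1*8 = 15 + 8 = 23)
400/b(B) = 400/23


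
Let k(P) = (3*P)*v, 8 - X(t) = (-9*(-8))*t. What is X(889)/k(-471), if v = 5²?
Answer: 2560/1413 ≈ 1.8117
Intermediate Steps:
v = 25
X(t) = 8 - 72*t (X(t) = 8 - (-9*(-8))*t = 8 - 72*t)
k(P) = 75*P (k(P) = (3*P)*25 = 75*P)
X(889)/k(-471) = (8 - 72*889)/((75*(-471))) = (8 - 64008)/(-35325) = -64000*(-1/35325) = 2560/1413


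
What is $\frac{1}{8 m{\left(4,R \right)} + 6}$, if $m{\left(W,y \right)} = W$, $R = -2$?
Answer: $\frac{1}{38} \approx 0.026316$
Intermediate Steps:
$\frac{1}{8 m{\left(4,R \right)} + 6} = \frac{1}{8 \cdot 4 + 6} = \frac{1}{32 + 6} = \frac{1}{38}$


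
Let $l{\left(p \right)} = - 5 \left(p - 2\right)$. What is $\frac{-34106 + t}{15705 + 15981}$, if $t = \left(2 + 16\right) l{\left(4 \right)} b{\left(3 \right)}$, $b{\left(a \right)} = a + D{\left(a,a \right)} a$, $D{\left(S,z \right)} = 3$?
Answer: $- \frac{18133}{15843} \approx -1.1445$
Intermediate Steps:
$b{\left(a \right)} = 4 a$ ($b{\left(a \right)} = a + 3 a = 4 a$)
$l{\left(p \right)} = 10 - 5 p$ ($l{\left(p \right)} = - 5 \left(-2 + p\right) = 10 - 5 p$)
$t = -2160$ ($t = \left(2 + 16\right) \left(10 - 20\right) 4 \cdot 3 = 18 \left(10 - 20\right) 12 = 18 \left(-10\right) 12 = \left(-180\right) 12 = -2160$)
$\frac{-34106 + t}{15705 + 15981} = \frac{-34106 - 2160}{15705 + 15981} = - \frac{36266}{31686} = \left(-36266\right) \frac{1}{31686} = - \frac{18133}{15843}$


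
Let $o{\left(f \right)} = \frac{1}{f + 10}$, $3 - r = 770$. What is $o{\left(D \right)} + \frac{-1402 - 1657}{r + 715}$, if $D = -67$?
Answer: $\frac{174311}{2964} \approx 58.809$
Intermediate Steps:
$r = -767$ ($r = 3 - 770 = -767$)
$o{\left(f \right)} = \frac{1}{10 + f}$
$o{\left(D \right)} + \frac{-1402 - 1657}{r + 715} = \frac{1}{10 - 67} + \frac{-1402 - 1657}{-767 + 715} = \frac{1}{-57} - \frac{3059}{-52} = - \frac{1}{57} - - \frac{3059}{52} = - \frac{1}{57} + \frac{3059}{52} = \frac{174311}{2964}$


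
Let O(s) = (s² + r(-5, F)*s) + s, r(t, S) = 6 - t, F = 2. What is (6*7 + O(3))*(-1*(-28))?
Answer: 2436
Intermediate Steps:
O(s) = s² + 12*s (O(s) = (s² + (6 - 1*(-5))*s) + s = (s² + (6 + 5)*s) + s = (s² + 11*s) + s = s² + 12*s)
(6*7 + O(3))*(-1*(-28)) = (6*7 + 3*(12 + 3))*(-1*(-28)) = (42 + 3*15)*28 = (42 + 45)*28 = 87*28 = 2436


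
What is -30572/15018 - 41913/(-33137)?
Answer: -191807465/248825733 ≈ -0.77085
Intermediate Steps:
-30572/15018 - 41913/(-33137) = -30572*1/15018 - 41913*(-1/33137) = -15286/7509 + 41913/33137 = -191807465/248825733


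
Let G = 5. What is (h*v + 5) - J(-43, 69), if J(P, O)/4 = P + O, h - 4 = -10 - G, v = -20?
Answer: 121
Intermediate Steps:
h = -11 (h = 4 + (-10 - 1*5) = 4 + (-10 - 5) = 4 - 15 = -11)
J(P, O) = 4*O + 4*P (J(P, O) = 4*(P + O) = 4*(O + P) = 4*O + 4*P)
(h*v + 5) - J(-43, 69) = (-11*(-20) + 5) - (4*69 + 4*(-43)) = (220 + 5) - (276 - 172) = 225 - 1*104 = 225 - 104 = 121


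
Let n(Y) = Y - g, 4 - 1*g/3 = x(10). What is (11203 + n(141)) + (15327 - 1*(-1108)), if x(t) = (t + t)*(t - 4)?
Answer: 28127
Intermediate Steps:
x(t) = 2*t*(-4 + t) (x(t) = (2*t)*(-4 + t) = 2*t*(-4 + t))
g = -348 (g = 12 - 6*10*(-4 + 10) = 12 - 6*10*6 = 12 - 3*120 = 12 - 360 = -348)
n(Y) = 348 + Y (n(Y) = Y - 1*(-348) = Y + 348 = 348 + Y)
(11203 + n(141)) + (15327 - 1*(-1108)) = (11203 + (348 + 141)) + (15327 - 1*(-1108)) = (11203 + 489) + (15327 + 1108) = 11692 + 16435 = 28127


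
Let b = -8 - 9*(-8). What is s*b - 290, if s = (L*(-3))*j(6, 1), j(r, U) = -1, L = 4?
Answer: 478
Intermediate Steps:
s = 12 (s = (4*(-3))*(-1) = -12*(-1) = 12)
b = 64 (b = -8 + 72 = 64)
s*b - 290 = 12*64 - 290 = 768 - 290 = 478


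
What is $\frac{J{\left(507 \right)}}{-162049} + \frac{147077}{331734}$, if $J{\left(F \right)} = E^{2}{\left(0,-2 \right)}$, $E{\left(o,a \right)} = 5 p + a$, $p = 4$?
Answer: $\frac{23726198957}{53757162966} \approx 0.44136$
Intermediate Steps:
$E{\left(o,a \right)} = 20 + a$ ($E{\left(o,a \right)} = 5 \cdot 4 + a = 20 + a$)
$J{\left(F \right)} = 324$ ($J{\left(F \right)} = \left(20 - 2\right)^{2} = 18^{2} = 324$)
$\frac{J{\left(507 \right)}}{-162049} + \frac{147077}{331734} = \frac{324}{-162049} + \frac{147077}{331734} = 324 \left(- \frac{1}{162049}\right) + 147077 \cdot \frac{1}{331734} = - \frac{324}{162049} + \frac{147077}{331734} = \frac{23726198957}{53757162966}$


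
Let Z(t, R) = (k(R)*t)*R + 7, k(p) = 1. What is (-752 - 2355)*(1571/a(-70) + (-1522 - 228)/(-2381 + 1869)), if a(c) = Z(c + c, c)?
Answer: -27911116207/2510592 ≈ -11117.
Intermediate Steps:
Z(t, R) = 7 + R*t (Z(t, R) = (1*t)*R + 7 = t*R + 7 = R*t + 7 = 7 + R*t)
a(c) = 7 + 2*c**2 (a(c) = 7 + c*(c + c) = 7 + c*(2*c) = 7 + 2*c**2)
(-752 - 2355)*(1571/a(-70) + (-1522 - 228)/(-2381 + 1869)) = (-752 - 2355)*(1571/(7 + 2*(-70)**2) + (-1522 - 228)/(-2381 + 1869)) = -3107*(1571/(7 + 2*4900) - 1750/(-512)) = -3107*(1571/(7 + 9800) - 1750*(-1/512)) = -3107*(1571/9807 + 875/256) = -3107*8983301/2510592 = -27911116207/2510592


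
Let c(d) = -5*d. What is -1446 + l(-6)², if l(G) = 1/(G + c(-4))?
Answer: -283415/196 ≈ -1446.0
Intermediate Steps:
l(G) = 1/(20 + G) (l(G) = 1/(G - 5*(-4)) = 1/(G + 20) = 1/(20 + G))
-1446 + l(-6)² = -1446 + (1/(20 - 6))² = -1446 + (1/14)² = -1446 + 1/196 = -283415/196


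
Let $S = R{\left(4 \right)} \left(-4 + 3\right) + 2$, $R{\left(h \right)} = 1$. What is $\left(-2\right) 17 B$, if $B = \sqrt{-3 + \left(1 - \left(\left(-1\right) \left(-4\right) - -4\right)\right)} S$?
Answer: $- 34 i \sqrt{10} \approx - 107.52 i$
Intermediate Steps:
$S = 1$ ($S = 1 \left(-4 + 3\right) + 2 = 1 \left(-1\right) + 2 = -1 + 2 = 1$)
$B = i \sqrt{10}$ ($B = \sqrt{-3 + \left(1 - \left(\left(-1\right) \left(-4\right) - -4\right)\right)} 1 = \sqrt{-3 + \left(1 - \left(4 + 4\right)\right)} 1 = \sqrt{-3 + \left(1 - 8\right)} 1 = \sqrt{-3 - 7} \cdot 1 = \sqrt{-10} \cdot 1 = i \sqrt{10} \cdot 1 = i \sqrt{10} \approx 3.1623 i$)
$\left(-2\right) 17 B = \left(-2\right) 17 i \sqrt{10} = - 34 i \sqrt{10}$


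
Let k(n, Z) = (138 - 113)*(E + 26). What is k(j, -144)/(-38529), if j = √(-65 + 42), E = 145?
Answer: -475/4281 ≈ -0.11096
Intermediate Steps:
j = I*√23 (j = √(-23) = I*√23 ≈ 4.7958*I)
k(n, Z) = 4275 (k(n, Z) = (138 - 113)*(145 + 26) = 25*171 = 4275)
k(j, -144)/(-38529) = 4275/(-38529) = 4275*(-1/38529) = -475/4281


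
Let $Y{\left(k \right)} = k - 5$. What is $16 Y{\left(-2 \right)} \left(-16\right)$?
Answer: $1792$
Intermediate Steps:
$Y{\left(k \right)} = -5 + k$
$16 Y{\left(-2 \right)} \left(-16\right) = 16 \left(-5 - 2\right) \left(-16\right) = 16 \left(-7\right) \left(-16\right) = \left(-112\right) \left(-16\right) = 1792$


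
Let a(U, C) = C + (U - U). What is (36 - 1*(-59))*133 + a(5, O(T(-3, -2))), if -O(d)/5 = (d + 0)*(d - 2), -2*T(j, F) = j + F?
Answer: 50515/4 ≈ 12629.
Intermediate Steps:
T(j, F) = -F/2 - j/2 (T(j, F) = -(j + F)/2 = -(F + j)/2 = -F/2 - j/2)
O(d) = -5*d*(-2 + d) (O(d) = -5*(d + 0)*(d - 2) = -5*d*(-2 + d))
a(U, C) = C (a(U, C) = C + 0 = C)
(36 - 1*(-59))*133 + a(5, O(T(-3, -2))) = (36 - 1*(-59))*133 + 5*(-1/2*(-2) - 1/2*(-3))*(2 - (-1/2*(-2) - 1/2*(-3))) = (36 + 59)*133 + 5*(1 + 3/2)*(2 - (1 + 3/2)) = 95*133 + 5*(5/2)*(2 - 1*5/2) = 12635 + 5*(5/2)*(2 - 5/2) = 12635 + 5*(5/2)*(-1/2) = 12635 - 25/4 = 50515/4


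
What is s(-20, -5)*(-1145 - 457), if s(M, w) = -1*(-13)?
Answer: -20826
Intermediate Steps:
s(M, w) = 13
s(-20, -5)*(-1145 - 457) = 13*(-1145 - 457) = 13*(-1602) = -20826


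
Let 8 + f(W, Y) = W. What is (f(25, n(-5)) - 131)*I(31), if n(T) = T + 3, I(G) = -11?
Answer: 1254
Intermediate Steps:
n(T) = 3 + T
f(W, Y) = -8 + W
(f(25, n(-5)) - 131)*I(31) = ((-8 + 25) - 131)*(-11) = (17 - 131)*(-11) = -114*(-11) = 1254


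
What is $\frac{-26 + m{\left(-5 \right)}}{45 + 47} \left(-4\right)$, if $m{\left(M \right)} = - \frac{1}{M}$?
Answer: $\frac{129}{115} \approx 1.1217$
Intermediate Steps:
$\frac{-26 + m{\left(-5 \right)}}{45 + 47} \left(-4\right) = \frac{-26 - \frac{1}{-5}}{45 + 47} \left(-4\right) = \frac{-26 - - \frac{1}{5}}{92} \left(-4\right) = \left(-26 + \frac{1}{5}\right) \frac{1}{92} \left(-4\right) = \left(- \frac{129}{5}\right) \frac{1}{92} \left(-4\right) = \left(- \frac{129}{460}\right) \left(-4\right) = \frac{129}{115}$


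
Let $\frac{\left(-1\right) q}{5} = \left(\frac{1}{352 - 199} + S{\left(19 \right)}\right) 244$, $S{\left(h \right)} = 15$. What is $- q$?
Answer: $\frac{2801120}{153} \approx 18308.0$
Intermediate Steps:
$q = - \frac{2801120}{153}$ ($q = - 5 \left(\frac{1}{352 - 199} + 15\right) 244 = - 5 \left(\frac{1}{153} + 15\right) 244 = - 5 \cdot \frac{2296}{153} \cdot 244 = \left(-5\right) \frac{560224}{153} = - \frac{2801120}{153} \approx -18308.0$)
$- q = \left(-1\right) \left(- \frac{2801120}{153}\right) = \frac{2801120}{153}$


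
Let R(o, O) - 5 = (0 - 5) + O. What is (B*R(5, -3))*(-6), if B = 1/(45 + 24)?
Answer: 6/23 ≈ 0.26087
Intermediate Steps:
B = 1/69 ≈ 0.014493
R(o, O) = O (R(o, O) = 5 + ((0 - 5) + O) = 5 + (-5 + O) = O)
(B*R(5, -3))*(-6) = ((1/69)*(-3))*(-6) = -1/23*(-6) = 6/23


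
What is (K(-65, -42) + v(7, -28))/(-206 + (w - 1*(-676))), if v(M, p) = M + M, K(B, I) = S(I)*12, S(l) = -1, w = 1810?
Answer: 1/1140 ≈ 0.00087719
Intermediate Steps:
K(B, I) = -12 (K(B, I) = -1*12 = -12)
v(M, p) = 2*M
(K(-65, -42) + v(7, -28))/(-206 + (w - 1*(-676))) = (-12 + 2*7)/(-206 + (1810 - 1*(-676))) = (-12 + 14)/(-206 + (1810 + 676)) = 2/(-206 + 2486) = 2/2280 = 2*(1/2280) = 1/1140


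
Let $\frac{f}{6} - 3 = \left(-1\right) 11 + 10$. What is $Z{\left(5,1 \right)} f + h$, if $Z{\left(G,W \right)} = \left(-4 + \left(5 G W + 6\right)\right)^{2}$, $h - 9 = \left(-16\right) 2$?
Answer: $8725$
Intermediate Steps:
$h = -23$ ($h = 9 - 32 = -23$)
$Z{\left(G,W \right)} = \left(2 + 5 G W\right)^{2}$ ($Z{\left(G,W \right)} = \left(-4 + \left(5 G W + 6\right)\right)^{2} = \left(-4 + \left(6 + 5 G W\right)\right)^{2} = \left(2 + 5 G W\right)^{2}$)
$f = 12$ ($f = 18 + 6 \left(\left(-1\right) 11 + 10\right) = 18 + 6 \left(-11 + 10\right) = 18 + 6 \left(-1\right) = 18 - 6 = 12$)
$Z{\left(5,1 \right)} f + h = \left(2 + 5 \cdot 5 \cdot 1\right)^{2} \cdot 12 - 23 = \left(2 + 25\right)^{2} \cdot 12 - 23 = 27^{2} \cdot 12 - 23 = 729 \cdot 12 - 23 = 8748 - 23 = 8725$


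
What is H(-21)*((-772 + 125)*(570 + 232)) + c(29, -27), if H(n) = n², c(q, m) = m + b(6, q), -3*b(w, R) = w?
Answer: -228832283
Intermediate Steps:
b(w, R) = -w/3
c(q, m) = -2 + m (c(q, m) = m - ⅓*6 = m - 2 = -2 + m)
H(-21)*((-772 + 125)*(570 + 232)) + c(29, -27) = (-21)²*((-772 + 125)*(570 + 232)) + (-2 - 27) = 441*(-647*802) - 29 = 441*(-518894) - 29 = -228832254 - 29 = -228832283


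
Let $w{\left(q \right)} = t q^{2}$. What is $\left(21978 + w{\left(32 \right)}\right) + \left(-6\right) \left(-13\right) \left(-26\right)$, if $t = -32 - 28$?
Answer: $-41490$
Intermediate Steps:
$t = -60$ ($t = -32 - 28 = -60$)
$w{\left(q \right)} = - 60 q^{2}$
$\left(21978 + w{\left(32 \right)}\right) + \left(-6\right) \left(-13\right) \left(-26\right) = \left(21978 - 60 \cdot 32^{2}\right) + \left(-6\right) \left(-13\right) \left(-26\right) = \left(21978 - 61440\right) + 78 \left(-26\right) = \left(21978 - 61440\right) - 2028 = -39462 - 2028 = -41490$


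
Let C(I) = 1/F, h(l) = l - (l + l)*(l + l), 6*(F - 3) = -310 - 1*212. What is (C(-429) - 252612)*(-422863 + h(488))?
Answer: 9725215874653/28 ≈ 3.4733e+11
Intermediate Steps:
F = -84 (F = 3 + (-310 - 1*212)/6 = 3 + (-310 - 212)/6 = 3 + (1/6)*(-522) = 3 - 87 = -84)
h(l) = l - 4*l**2 (h(l) = l - 2*l*2*l = l - 4*l**2)
C(I) = -1/84 (C(I) = 1/(-84) = -1/84)
(C(-429) - 252612)*(-422863 + h(488)) = (-1/84 - 252612)*(-422863 + 488*(1 - 4*488)) = -21219409*(-422863 + 488*(1 - 1952))/84 = -21219409*(-422863 + 488*(-1951))/84 = -21219409*(-422863 - 952088)/84 = -21219409/84*(-1374951) = 9725215874653/28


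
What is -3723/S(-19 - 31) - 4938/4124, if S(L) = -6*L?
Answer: -1402921/103100 ≈ -13.607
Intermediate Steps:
-3723/S(-19 - 31) - 4938/4124 = -3723*(-1/(6*(-19 - 31))) - 4938/4124 = -3723/((-6*(-50))) - 4938*1/4124 = -3723/300 - 2469/2062 = -3723*1/300 - 2469/2062 = -1241/100 - 2469/2062 = -1402921/103100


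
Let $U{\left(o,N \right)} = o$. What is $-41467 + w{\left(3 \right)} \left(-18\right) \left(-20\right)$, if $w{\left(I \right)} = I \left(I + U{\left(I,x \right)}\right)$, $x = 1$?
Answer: $-34987$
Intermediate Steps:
$w{\left(I \right)} = 2 I^{2}$ ($w{\left(I \right)} = I \left(I + I\right) = I 2 I = 2 I^{2}$)
$-41467 + w{\left(3 \right)} \left(-18\right) \left(-20\right) = -41467 + 2 \cdot 3^{2} \left(-18\right) \left(-20\right) = -41467 + 2 \cdot 9 \left(-18\right) \left(-20\right) = -41467 + 18 \left(-18\right) \left(-20\right) = -41467 - -6480 = -41467 + 6480 = -34987$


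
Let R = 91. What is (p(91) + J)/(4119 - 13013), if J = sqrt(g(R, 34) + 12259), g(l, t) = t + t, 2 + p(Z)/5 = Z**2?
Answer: -41395/8894 - sqrt(12327)/8894 ≈ -4.6667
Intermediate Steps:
p(Z) = -10 + 5*Z**2
g(l, t) = 2*t
J = sqrt(12327) (J = sqrt(2*34 + 12259) = sqrt(68 + 12259) = sqrt(12327) ≈ 111.03)
(p(91) + J)/(4119 - 13013) = ((-10 + 5*91**2) + sqrt(12327))/(4119 - 13013) = ((-10 + 5*8281) + sqrt(12327))/(-8894) = ((-10 + 41405) + sqrt(12327))*(-1/8894) = (41395 + sqrt(12327))*(-1/8894) = -41395/8894 - sqrt(12327)/8894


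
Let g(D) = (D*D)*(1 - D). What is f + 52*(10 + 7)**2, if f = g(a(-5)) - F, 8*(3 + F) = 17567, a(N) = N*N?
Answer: -17319/8 ≈ -2164.9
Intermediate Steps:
a(N) = N**2
F = 17543/8 (F = -3 + (1/8)*17567 = -3 + 17567/8 = 17543/8 ≈ 2192.9)
g(D) = D**2*(1 - D)
f = -137543/8 (f = ((-5)**2)**2*(1 - 1*(-5)**2) - 1*17543/8 = 25**2*(1 - 1*25) - 17543/8 = 625*(1 - 25) - 17543/8 = 625*(-24) - 17543/8 = -15000 - 17543/8 = -137543/8 ≈ -17193.)
f + 52*(10 + 7)**2 = -137543/8 + 52*(10 + 7)**2 = -137543/8 + 52*17**2 = -137543/8 + 52*289 = -137543/8 + 15028 = -17319/8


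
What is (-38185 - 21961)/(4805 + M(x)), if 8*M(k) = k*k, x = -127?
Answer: -481168/54569 ≈ -8.8176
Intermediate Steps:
M(k) = k²/8 (M(k) = (k*k)/8 = k²/8)
(-38185 - 21961)/(4805 + M(x)) = (-38185 - 21961)/(4805 + (⅛)*(-127)²) = -60146/(4805 + (⅛)*16129) = -60146/(4805 + 16129/8) = -60146/54569/8 = -60146*8/54569 = -481168/54569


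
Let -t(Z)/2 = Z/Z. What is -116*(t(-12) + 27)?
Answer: -2900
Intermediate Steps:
t(Z) = -2 (t(Z) = -2*Z/Z = -2*1 = -2)
-116*(t(-12) + 27) = -116*(-2 + 27) = -116*25 = -2900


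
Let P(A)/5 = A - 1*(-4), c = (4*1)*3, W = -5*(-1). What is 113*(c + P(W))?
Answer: 6441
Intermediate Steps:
W = 5
c = 12 (c = 4*3 = 12)
P(A) = 20 + 5*A (P(A) = 5*(A - 1*(-4)) = 5*(A + 4) = 5*(4 + A) = 20 + 5*A)
113*(c + P(W)) = 113*(12 + (20 + 5*5)) = 113*(12 + (20 + 25)) = 113*(12 + 45) = 113*57 = 6441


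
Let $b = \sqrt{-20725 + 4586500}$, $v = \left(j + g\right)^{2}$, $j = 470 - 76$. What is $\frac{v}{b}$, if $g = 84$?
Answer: $\frac{228484 \sqrt{182631}}{913155} \approx 106.93$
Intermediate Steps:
$j = 394$ ($j = 470 - 76 = 394$)
$v = 228484$ ($v = \left(394 + 84\right)^{2} = 478^{2} = 228484$)
$b = 5 \sqrt{182631}$ ($b = \sqrt{4565775} = 5 \sqrt{182631} \approx 2136.8$)
$\frac{v}{b} = \frac{228484}{5 \sqrt{182631}} = 228484 \frac{\sqrt{182631}}{913155} = \frac{228484 \sqrt{182631}}{913155}$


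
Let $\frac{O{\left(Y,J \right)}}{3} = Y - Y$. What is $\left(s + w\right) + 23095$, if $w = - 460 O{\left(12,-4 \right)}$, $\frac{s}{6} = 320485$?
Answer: $1946005$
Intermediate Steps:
$s = 1922910$ ($s = 6 \cdot 320485 = 1922910$)
$O{\left(Y,J \right)} = 0$ ($O{\left(Y,J \right)} = 3 \left(Y - Y\right) = 3 \cdot 0 = 0$)
$w = 0$ ($w = \left(-460\right) 0 = 0$)
$\left(s + w\right) + 23095 = \left(1922910 + 0\right) + 23095 = 1922910 + 23095 = 1946005$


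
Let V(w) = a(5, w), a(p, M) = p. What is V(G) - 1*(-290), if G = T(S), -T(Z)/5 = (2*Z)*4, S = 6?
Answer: 295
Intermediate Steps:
T(Z) = -40*Z (T(Z) = -5*2*Z*4 = -40*Z)
G = -240 (G = -40*6 = -240)
V(w) = 5
V(G) - 1*(-290) = 5 - 1*(-290) = 5 + 290 = 295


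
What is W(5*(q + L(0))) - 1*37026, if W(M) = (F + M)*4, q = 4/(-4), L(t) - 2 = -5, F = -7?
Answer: -37134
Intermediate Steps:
L(t) = -3 (L(t) = 2 - 5 = -3)
q = -1 (q = 4*(-1/4) = -1)
W(M) = -28 + 4*M (W(M) = (-7 + M)*4 = -28 + 4*M)
W(5*(q + L(0))) - 1*37026 = (-28 + 4*(5*(-1 - 3))) - 1*37026 = (-28 + 4*(5*(-4))) - 37026 = (-28 + 4*(-20)) - 37026 = (-28 - 80) - 37026 = -108 - 37026 = -37134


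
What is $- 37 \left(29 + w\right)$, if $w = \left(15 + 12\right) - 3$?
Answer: $-1961$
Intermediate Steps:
$w = 24$ ($w = 27 - 3 = 24$)
$- 37 \left(29 + w\right) = - 37 \left(29 + 24\right) = \left(-37\right) 53 = -1961$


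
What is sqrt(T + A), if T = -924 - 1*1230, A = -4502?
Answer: 16*I*sqrt(26) ≈ 81.584*I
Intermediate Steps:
T = -2154 (T = -924 - 1230 = -2154)
sqrt(T + A) = sqrt(-2154 - 4502) = sqrt(-6656) = 16*I*sqrt(26)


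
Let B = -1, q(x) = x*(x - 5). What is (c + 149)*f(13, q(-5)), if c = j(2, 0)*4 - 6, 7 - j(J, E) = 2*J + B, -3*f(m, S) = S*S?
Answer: -132500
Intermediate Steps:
q(x) = x*(-5 + x)
f(m, S) = -S²/3 (f(m, S) = -S*S/3 = -S²/3)
j(J, E) = 8 - 2*J (j(J, E) = 7 - (2*J - 1) = 7 - (-1 + 2*J) = 7 + (1 - 2*J) = 8 - 2*J)
c = 10 (c = (8 - 2*2)*4 - 6 = (8 - 4)*4 - 6 = 4*4 - 6 = 16 - 6 = 10)
(c + 149)*f(13, q(-5)) = (10 + 149)*(-25*(-5 - 5)²/3) = 159*(-(-5*(-10))²/3) = 159*(-⅓*50²) = 159*(-⅓*2500) = 159*(-2500/3) = -132500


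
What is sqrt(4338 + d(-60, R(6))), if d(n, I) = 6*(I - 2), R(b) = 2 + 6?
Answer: 27*sqrt(6) ≈ 66.136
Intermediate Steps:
R(b) = 8
d(n, I) = -12 + 6*I (d(n, I) = 6*(-2 + I) = -12 + 6*I)
sqrt(4338 + d(-60, R(6))) = sqrt(4338 + (-12 + 6*8)) = sqrt(4338 + (-12 + 48)) = sqrt(4338 + 36) = sqrt(4374) = 27*sqrt(6)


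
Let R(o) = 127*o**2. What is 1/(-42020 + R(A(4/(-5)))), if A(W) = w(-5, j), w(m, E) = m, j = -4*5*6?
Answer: -1/38845 ≈ -2.5743e-5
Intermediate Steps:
j = -120 (j = -20*6 = -120)
A(W) = -5
1/(-42020 + R(A(4/(-5)))) = 1/(-42020 + 127*(-5)**2) = 1/(-42020 + 127*25) = 1/(-42020 + 3175) = 1/(-38845) = -1/38845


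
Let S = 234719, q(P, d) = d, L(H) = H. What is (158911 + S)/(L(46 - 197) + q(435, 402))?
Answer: 393630/251 ≈ 1568.2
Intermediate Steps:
(158911 + S)/(L(46 - 197) + q(435, 402)) = (158911 + 234719)/((46 - 197) + 402) = 393630/(-151 + 402) = 393630/251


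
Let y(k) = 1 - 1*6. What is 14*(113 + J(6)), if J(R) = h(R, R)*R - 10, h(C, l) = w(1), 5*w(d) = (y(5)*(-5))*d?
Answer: 1862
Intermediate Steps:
y(k) = -5 (y(k) = 1 - 6 = -5)
w(d) = 5*d (w(d) = ((-5*(-5))*d)/5 = (25*d)/5 = 5*d)
h(C, l) = 5 (h(C, l) = 5*1 = 5)
J(R) = -10 + 5*R (J(R) = 5*R - 10 = -10 + 5*R)
14*(113 + J(6)) = 14*(113 + (-10 + 5*6)) = 14*(113 + (-10 + 30)) = 14*(113 + 20) = 14*133 = 1862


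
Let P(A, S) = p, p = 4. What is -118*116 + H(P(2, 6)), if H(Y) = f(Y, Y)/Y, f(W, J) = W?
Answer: -13687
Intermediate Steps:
P(A, S) = 4
H(Y) = 1 (H(Y) = Y/Y = 1)
-118*116 + H(P(2, 6)) = -118*116 + 1 = -13688 + 1 = -13687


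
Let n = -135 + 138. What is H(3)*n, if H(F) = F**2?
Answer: 27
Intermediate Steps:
n = 3
H(3)*n = 3**2*3 = 9*3 = 27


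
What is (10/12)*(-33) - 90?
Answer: -235/2 ≈ -117.50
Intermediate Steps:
(10/12)*(-33) - 90 = (10*(1/12))*(-33) - 90 = (⅚)*(-33) - 90 = -55/2 - 90 = -235/2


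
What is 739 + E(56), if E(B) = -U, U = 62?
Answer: 677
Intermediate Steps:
E(B) = -62 (E(B) = -1*62 = -62)
739 + E(56) = 739 - 62 = 677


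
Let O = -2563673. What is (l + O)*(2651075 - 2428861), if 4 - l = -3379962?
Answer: 181391732702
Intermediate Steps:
l = 3379966 (l = 4 - 1*(-3379962) = 4 + 3379962 = 3379966)
(l + O)*(2651075 - 2428861) = (3379966 - 2563673)*(2651075 - 2428861) = 816293*222214 = 181391732702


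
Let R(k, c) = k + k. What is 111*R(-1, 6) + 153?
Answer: -69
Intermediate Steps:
R(k, c) = 2*k
111*R(-1, 6) + 153 = 111*(2*(-1)) + 153 = 111*(-2) + 153 = -222 + 153 = -69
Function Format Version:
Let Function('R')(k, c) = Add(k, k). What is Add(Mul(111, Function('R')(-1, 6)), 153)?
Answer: -69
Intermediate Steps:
Function('R')(k, c) = Mul(2, k)
Add(Mul(111, Function('R')(-1, 6)), 153) = Add(Mul(111, Mul(2, -1)), 153) = Add(Mul(111, -2), 153) = Add(-222, 153) = -69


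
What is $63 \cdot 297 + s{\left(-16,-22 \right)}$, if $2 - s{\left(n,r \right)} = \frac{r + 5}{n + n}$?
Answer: $\frac{598799}{32} \approx 18712.0$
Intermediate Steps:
$s{\left(n,r \right)} = 2 - \frac{5 + r}{2 n}$ ($s{\left(n,r \right)} = 2 - \frac{r + 5}{n + n} = 2 - \frac{5 + r}{2 n}$)
$63 \cdot 297 + s{\left(-16,-22 \right)} = 63 \cdot 297 + \frac{-5 - -22 + 4 \left(-16\right)}{2 \left(-16\right)} = 18711 + \frac{1}{2} \left(- \frac{1}{16}\right) \left(-5 + 22 - 64\right) = 18711 + \frac{1}{2} \left(- \frac{1}{16}\right) \left(-47\right) = 18711 + \frac{47}{32} = \frac{598799}{32}$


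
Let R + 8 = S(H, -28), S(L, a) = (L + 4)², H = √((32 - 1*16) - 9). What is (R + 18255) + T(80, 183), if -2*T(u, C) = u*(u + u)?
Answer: 11870 + 8*√7 ≈ 11891.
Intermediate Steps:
H = √7 (H = √((32 - 16) - 9) = √(16 - 9) = √7 ≈ 2.6458)
S(L, a) = (4 + L)²
R = -8 + (4 + √7)² ≈ 36.166
T(u, C) = -u² (T(u, C) = -u*(u + u)/2 = -u*2*u/2 = -u²)
(R + 18255) + T(80, 183) = ((15 + 8*√7) + 18255) - 1*80² = (18270 + 8*√7) - 1*6400 = (18270 + 8*√7) - 6400 = 11870 + 8*√7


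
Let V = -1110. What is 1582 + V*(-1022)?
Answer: 1136002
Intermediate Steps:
1582 + V*(-1022) = 1582 - 1110*(-1022) = 1582 + 1134420 = 1136002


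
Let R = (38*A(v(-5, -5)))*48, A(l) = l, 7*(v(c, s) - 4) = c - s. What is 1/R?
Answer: 1/7296 ≈ 0.00013706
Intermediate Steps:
v(c, s) = 4 - s/7 + c/7 (v(c, s) = 4 + (c - s)/7 = 4 + (-s/7 + c/7) = 4 - s/7 + c/7)
R = 7296 (R = (38*(4 - ⅐*(-5) + (⅐)*(-5)))*48 = (38*(4 + 5/7 - 5/7))*48 = (38*4)*48 = 152*48 = 7296)
1/R = 1/7296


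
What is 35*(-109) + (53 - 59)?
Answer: -3821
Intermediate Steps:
35*(-109) + (53 - 59) = -3815 - 6 = -3821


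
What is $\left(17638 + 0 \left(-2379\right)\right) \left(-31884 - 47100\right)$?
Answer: $-1393119792$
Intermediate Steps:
$\left(17638 + 0 \left(-2379\right)\right) \left(-31884 - 47100\right) = \left(17638 + 0\right) \left(-78984\right) = 17638 \left(-78984\right) = -1393119792$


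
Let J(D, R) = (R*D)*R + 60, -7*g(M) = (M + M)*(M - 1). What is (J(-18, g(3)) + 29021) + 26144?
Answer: 2703433/49 ≈ 55172.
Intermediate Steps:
g(M) = -2*M*(-1 + M)/7 (g(M) = -(M + M)*(M - 1)/7 = -2*M*(-1 + M)/7)
J(D, R) = 60 + D*R² (J(D, R) = (D*R)*R + 60 = D*R² + 60 = 60 + D*R²)
(J(-18, g(3)) + 29021) + 26144 = ((60 - 18*36*(1 - 1*3)²/49) + 29021) + 26144 = ((60 - 18*36*(1 - 3)²/49) + 29021) + 26144 = ((60 - 18*((2/7)*3*(-2))²) + 29021) + 26144 = ((60 - 18*(-12/7)²) + 29021) + 26144 = ((60 - 18*144/49) + 29021) + 26144 = ((60 - 2592/49) + 29021) + 26144 = (348/49 + 29021) + 26144 = 1422377/49 + 26144 = 2703433/49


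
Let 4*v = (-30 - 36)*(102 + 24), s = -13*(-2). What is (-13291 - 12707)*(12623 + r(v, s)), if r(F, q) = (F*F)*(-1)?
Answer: 112041448764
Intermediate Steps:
s = 26
v = -2079 (v = ((-30 - 36)*(102 + 24))/4 = (-66*126)/4 = (¼)*(-8316) = -2079)
r(F, q) = -F² (r(F, q) = F²*(-1) = -F²)
(-13291 - 12707)*(12623 + r(v, s)) = (-13291 - 12707)*(12623 - 1*(-2079)²) = -25998*(12623 - 1*4322241) = -25998*(12623 - 4322241) = -25998*(-4309618) = 112041448764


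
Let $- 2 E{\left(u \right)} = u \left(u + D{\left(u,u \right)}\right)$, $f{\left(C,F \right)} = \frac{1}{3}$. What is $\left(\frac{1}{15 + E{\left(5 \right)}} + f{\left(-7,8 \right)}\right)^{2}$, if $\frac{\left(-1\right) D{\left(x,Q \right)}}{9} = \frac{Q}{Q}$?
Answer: $\frac{784}{5625} \approx 0.13938$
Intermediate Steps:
$D{\left(x,Q \right)} = -9$ ($D{\left(x,Q \right)} = - 9 \frac{Q}{Q} = \left(-9\right) 1 = -9$)
$f{\left(C,F \right)} = \frac{1}{3}$
$E{\left(u \right)} = - \frac{u \left(-9 + u\right)}{2}$ ($E{\left(u \right)} = - \frac{u \left(u - 9\right)}{2} = - \frac{u \left(-9 + u\right)}{2}$)
$\left(\frac{1}{15 + E{\left(5 \right)}} + f{\left(-7,8 \right)}\right)^{2} = \left(\frac{1}{15 + \frac{1}{2} \cdot 5 \left(9 - 5\right)} + \frac{1}{3}\right)^{2} = \left(\frac{1}{15 + \frac{1}{2} \cdot 5 \cdot 4} + \frac{1}{3}\right)^{2} = \left(\frac{1}{15 + 10} + \frac{1}{3}\right)^{2} = \left(\frac{1}{25} + \frac{1}{3}\right)^{2} = \left(\frac{28}{75}\right)^{2} = \frac{784}{5625}$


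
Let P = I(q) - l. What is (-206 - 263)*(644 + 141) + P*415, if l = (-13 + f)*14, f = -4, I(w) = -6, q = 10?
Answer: -271885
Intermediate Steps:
l = -238 (l = (-13 - 4)*14 = -17*14 = -238)
P = 232 (P = -6 - 1*(-238) = -6 + 238 = 232)
(-206 - 263)*(644 + 141) + P*415 = (-206 - 263)*(644 + 141) + 232*415 = -469*785 + 96280 = -368165 + 96280 = -271885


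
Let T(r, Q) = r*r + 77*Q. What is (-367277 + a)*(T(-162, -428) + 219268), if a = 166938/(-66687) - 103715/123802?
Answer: -107420864359915177854/1375997329 ≈ -7.8068e+10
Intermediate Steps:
a = -9194566827/2751994658 (a = 166938*(-1/66687) - 103715*1/123802 = -55646/22229 - 103715/123802 = -9194566827/2751994658 ≈ -3.3411)
T(r, Q) = r**2 + 77*Q
(-367277 + a)*(T(-162, -428) + 219268) = (-367277 - 9194566827/2751994658)*(((-162)**2 + 77*(-428)) + 219268) = -1010753536573093*((26244 - 32956) + 219268)/2751994658 = -1010753536573093*(-6712 + 219268)/2751994658 = -1010753536573093/2751994658*212556 = -107420864359915177854/1375997329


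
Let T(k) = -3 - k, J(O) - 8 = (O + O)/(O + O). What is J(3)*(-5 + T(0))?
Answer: -72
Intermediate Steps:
J(O) = 9 (J(O) = 8 + (O + O)/(O + O) = 8 + (2*O)/((2*O)) = 8 + (2*O)*(1/(2*O)) = 8 + 1 = 9)
J(3)*(-5 + T(0)) = 9*(-5 + (-3 - 1*0)) = 9*(-5 + (-3 + 0)) = 9*(-5 - 3) = 9*(-8) = -72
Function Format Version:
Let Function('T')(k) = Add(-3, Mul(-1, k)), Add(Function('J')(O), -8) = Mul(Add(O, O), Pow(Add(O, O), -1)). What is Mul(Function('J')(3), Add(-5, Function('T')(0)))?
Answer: -72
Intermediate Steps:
Function('J')(O) = 9 (Function('J')(O) = Add(8, Mul(Add(O, O), Pow(Add(O, O), -1))) = Add(8, Mul(Mul(2, O), Pow(Mul(2, O), -1))) = Add(8, Mul(Mul(2, O), Mul(Rational(1, 2), Pow(O, -1)))) = Add(8, 1) = 9)
Mul(Function('J')(3), Add(-5, Function('T')(0))) = Mul(9, Add(-5, Add(-3, Mul(-1, 0)))) = Mul(9, Add(-5, Add(-3, 0))) = Mul(9, Add(-5, -3)) = Mul(9, -8) = -72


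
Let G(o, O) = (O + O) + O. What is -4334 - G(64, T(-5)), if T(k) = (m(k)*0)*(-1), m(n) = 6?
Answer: -4334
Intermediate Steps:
T(k) = 0 (T(k) = (6*0)*(-1) = 0*(-1) = 0)
G(o, O) = 3*O (G(o, O) = 2*O + O = 3*O)
-4334 - G(64, T(-5)) = -4334 - 3*0 = -4334 - 1*0 = -4334 + 0 = -4334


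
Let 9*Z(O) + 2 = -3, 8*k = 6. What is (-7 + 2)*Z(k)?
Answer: 25/9 ≈ 2.7778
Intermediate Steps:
k = ¾ (k = (⅛)*6 = ¾ ≈ 0.75000)
Z(O) = -5/9 (Z(O) = -2/9 + (⅑)*(-3) = -2/9 - ⅓ = -5/9)
(-7 + 2)*Z(k) = (-7 + 2)*(-5/9) = -5*(-5/9) = 25/9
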